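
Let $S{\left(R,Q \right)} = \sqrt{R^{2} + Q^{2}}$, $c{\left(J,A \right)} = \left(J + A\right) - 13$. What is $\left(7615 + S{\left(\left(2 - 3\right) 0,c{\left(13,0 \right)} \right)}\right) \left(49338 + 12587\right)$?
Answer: $471558875$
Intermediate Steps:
$c{\left(J,A \right)} = -13 + A + J$ ($c{\left(J,A \right)} = \left(A + J\right) - 13 = -13 + A + J$)
$S{\left(R,Q \right)} = \sqrt{Q^{2} + R^{2}}$
$\left(7615 + S{\left(\left(2 - 3\right) 0,c{\left(13,0 \right)} \right)}\right) \left(49338 + 12587\right) = \left(7615 + \sqrt{\left(-13 + 0 + 13\right)^{2} + \left(\left(2 - 3\right) 0\right)^{2}}\right) \left(49338 + 12587\right) = \left(7615 + \sqrt{0^{2} + \left(\left(-1\right) 0\right)^{2}}\right) 61925 = \left(7615 + \sqrt{0 + 0^{2}}\right) 61925 = \left(7615 + \sqrt{0 + 0}\right) 61925 = \left(7615 + \sqrt{0}\right) 61925 = \left(7615 + 0\right) 61925 = 7615 \cdot 61925 = 471558875$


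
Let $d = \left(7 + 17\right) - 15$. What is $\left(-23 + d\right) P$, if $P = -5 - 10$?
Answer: $210$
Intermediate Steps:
$P = -15$ ($P = -5 - 10 = -15$)
$d = 9$ ($d = 24 - 15 = 9$)
$\left(-23 + d\right) P = \left(-23 + 9\right) \left(-15\right) = \left(-14\right) \left(-15\right) = 210$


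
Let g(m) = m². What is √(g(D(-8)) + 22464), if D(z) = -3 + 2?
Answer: √22465 ≈ 149.88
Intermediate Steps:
D(z) = -1
√(g(D(-8)) + 22464) = √((-1)² + 22464) = √(1 + 22464) = √22465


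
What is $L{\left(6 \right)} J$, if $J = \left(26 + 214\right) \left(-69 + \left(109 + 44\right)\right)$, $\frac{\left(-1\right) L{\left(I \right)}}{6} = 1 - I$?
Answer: $604800$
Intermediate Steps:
$L{\left(I \right)} = -6 + 6 I$ ($L{\left(I \right)} = - 6 \left(1 - I\right) = -6 + 6 I$)
$J = 20160$ ($J = 240 \left(-69 + 153\right) = 240 \cdot 84 = 20160$)
$L{\left(6 \right)} J = \left(-6 + 6 \cdot 6\right) 20160 = \left(-6 + 36\right) 20160 = 30 \cdot 20160 = 604800$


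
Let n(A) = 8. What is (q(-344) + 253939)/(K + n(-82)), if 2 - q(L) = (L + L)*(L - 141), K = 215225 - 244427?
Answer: 7249/2654 ≈ 2.7313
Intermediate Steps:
K = -29202
q(L) = 2 - 2*L*(-141 + L) (q(L) = 2 - (L + L)*(L - 141) = 2 - 2*L*(-141 + L))
(q(-344) + 253939)/(K + n(-82)) = ((2 - 2*(-344)² + 282*(-344)) + 253939)/(-29202 + 8) = ((2 - 2*118336 - 97008) + 253939)/(-29194) = ((2 - 236672 - 97008) + 253939)*(-1/29194) = (-333678 + 253939)*(-1/29194) = -79739*(-1/29194) = 7249/2654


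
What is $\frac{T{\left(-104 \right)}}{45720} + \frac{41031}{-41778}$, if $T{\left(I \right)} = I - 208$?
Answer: $- \frac{8745241}{8843010} \approx -0.98894$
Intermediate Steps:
$T{\left(I \right)} = -208 + I$
$\frac{T{\left(-104 \right)}}{45720} + \frac{41031}{-41778} = \frac{-208 - 104}{45720} + \frac{41031}{-41778} = \left(-312\right) \frac{1}{45720} + 41031 \left(- \frac{1}{41778}\right) = - \frac{13}{1905} - \frac{4559}{4642} = - \frac{8745241}{8843010}$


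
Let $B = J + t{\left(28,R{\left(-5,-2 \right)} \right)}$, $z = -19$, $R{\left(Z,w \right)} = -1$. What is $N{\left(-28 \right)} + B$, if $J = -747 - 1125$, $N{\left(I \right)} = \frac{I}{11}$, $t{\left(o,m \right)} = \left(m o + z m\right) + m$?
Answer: $- \frac{20730}{11} \approx -1884.5$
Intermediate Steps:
$t{\left(o,m \right)} = - 18 m + m o$ ($t{\left(o,m \right)} = \left(m o - 19 m\right) + m = \left(- 19 m + m o\right) + m = - 18 m + m o$)
$N{\left(I \right)} = \frac{I}{11}$ ($N{\left(I \right)} = I \frac{1}{11} = \frac{I}{11}$)
$J = -1872$
$B = -1882$ ($B = -1872 - \left(-18 + 28\right) = -1872 - 10 = -1882$)
$N{\left(-28 \right)} + B = \frac{1}{11} \left(-28\right) - 1882 = - \frac{28}{11} - 1882 = - \frac{20730}{11}$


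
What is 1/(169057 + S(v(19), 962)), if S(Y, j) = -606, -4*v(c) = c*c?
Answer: 1/168451 ≈ 5.9364e-6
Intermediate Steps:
v(c) = -c²/4 (v(c) = -c*c/4 = -c²/4)
1/(169057 + S(v(19), 962)) = 1/(169057 - 606) = 1/168451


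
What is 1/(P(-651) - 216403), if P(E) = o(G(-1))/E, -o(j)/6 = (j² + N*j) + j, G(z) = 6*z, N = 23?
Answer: -217/46959667 ≈ -4.6210e-6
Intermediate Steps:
o(j) = -144*j - 6*j² (o(j) = -6*((j² + 23*j) + j) = -6*(j² + 24*j) = -144*j - 6*j²)
P(E) = 648/E (P(E) = (-6*6*(-1)*(24 + 6*(-1)))/E = (-6*(-6)*(24 - 6))/E = (-6*(-6)*18)/E = 648/E)
1/(P(-651) - 216403) = 1/(648/(-651) - 216403) = 1/(648*(-1/651) - 216403) = 1/(-216/217 - 216403) = 1/(-46959667/217) = -217/46959667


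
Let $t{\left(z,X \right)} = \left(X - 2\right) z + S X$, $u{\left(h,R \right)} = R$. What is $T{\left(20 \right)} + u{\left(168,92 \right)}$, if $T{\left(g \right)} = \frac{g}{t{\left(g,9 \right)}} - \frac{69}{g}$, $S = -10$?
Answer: $\frac{1779}{20} \approx 88.95$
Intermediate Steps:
$t{\left(z,X \right)} = - 10 X + z \left(-2 + X\right)$ ($t{\left(z,X \right)} = \left(X - 2\right) z - 10 X = \left(-2 + X\right) z - 10 X = z \left(-2 + X\right) - 10 X = - 10 X + z \left(-2 + X\right)$)
$T{\left(g \right)} = - \frac{69}{g} + \frac{g}{-90 + 7 g}$ ($T{\left(g \right)} = \frac{g}{\left(-10\right) 9 - 2 g + 9 g} - \frac{69}{g} = \frac{g}{-90 - 2 g + 9 g} - \frac{69}{g} = \frac{g}{-90 + 7 g} - \frac{69}{g} = - \frac{69}{g} + \frac{g}{-90 + 7 g}$)
$T{\left(20 \right)} + u{\left(168,92 \right)} = \frac{6210 + 20^{2} - 9660}{20 \left(-90 + 7 \cdot 20\right)} + 92 = \frac{6210 + 400 - 9660}{20 \left(-90 + 140\right)} + 92 = \frac{1}{20} \cdot \frac{1}{50} \left(-3050\right) + 92 = - \frac{61}{20} + 92 = \frac{1779}{20}$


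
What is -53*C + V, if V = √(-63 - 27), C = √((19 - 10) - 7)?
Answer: -53*√2 + 3*I*√10 ≈ -74.953 + 9.4868*I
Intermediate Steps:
C = √2 (C = √(9 - 7) = √2 ≈ 1.4142)
V = 3*I*√10 (V = √(-90) = 3*I*√10 ≈ 9.4868*I)
-53*C + V = -53*√2 + 3*I*√10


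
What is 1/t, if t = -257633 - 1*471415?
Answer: -1/729048 ≈ -1.3717e-6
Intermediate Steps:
t = -729048 (t = -257633 - 471415 = -729048)
1/t = 1/(-729048) = -1/729048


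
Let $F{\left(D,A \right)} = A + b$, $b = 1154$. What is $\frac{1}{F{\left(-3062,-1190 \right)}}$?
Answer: $- \frac{1}{36} \approx -0.027778$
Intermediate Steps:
$F{\left(D,A \right)} = 1154 + A$ ($F{\left(D,A \right)} = A + 1154 = 1154 + A$)
$\frac{1}{F{\left(-3062,-1190 \right)}} = \frac{1}{1154 - 1190} = \frac{1}{-36} = - \frac{1}{36}$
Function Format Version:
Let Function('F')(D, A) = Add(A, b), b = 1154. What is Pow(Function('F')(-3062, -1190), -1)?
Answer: Rational(-1, 36) ≈ -0.027778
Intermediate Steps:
Function('F')(D, A) = Add(1154, A) (Function('F')(D, A) = Add(A, 1154) = Add(1154, A))
Pow(Function('F')(-3062, -1190), -1) = Pow(Add(1154, -1190), -1) = Pow(-36, -1) = Rational(-1, 36)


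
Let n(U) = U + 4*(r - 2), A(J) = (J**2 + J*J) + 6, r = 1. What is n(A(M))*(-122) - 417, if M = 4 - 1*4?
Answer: -661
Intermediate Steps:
M = 0 (M = 4 - 4 = 0)
A(J) = 6 + 2*J**2 (A(J) = (J**2 + J**2) + 6 = 2*J**2 + 6 = 6 + 2*J**2)
n(U) = -4 + U (n(U) = U + 4*(1 - 2) = U + 4*(-1) = U - 4 = -4 + U)
n(A(M))*(-122) - 417 = (-4 + (6 + 2*0**2))*(-122) - 417 = (-4 + (6 + 2*0))*(-122) - 417 = (-4 + (6 + 0))*(-122) - 417 = (-4 + 6)*(-122) - 417 = 2*(-122) - 417 = -244 - 417 = -661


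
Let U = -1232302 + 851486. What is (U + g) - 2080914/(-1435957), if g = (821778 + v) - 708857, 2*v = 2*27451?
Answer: -345265163994/1435957 ≈ -2.4044e+5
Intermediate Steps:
v = 27451 (v = (2*27451)/2 = (½)*54902 = 27451)
U = -380816
g = 140372 (g = (821778 + 27451) - 708857 = 849229 - 708857 = 140372)
(U + g) - 2080914/(-1435957) = (-380816 + 140372) - 2080914/(-1435957) = -240444 - 2080914*(-1/1435957) = -240444 + 2080914/1435957 = -345265163994/1435957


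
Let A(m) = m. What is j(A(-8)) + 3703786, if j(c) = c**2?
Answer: 3703850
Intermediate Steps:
j(A(-8)) + 3703786 = (-8)**2 + 3703786 = 64 + 3703786 = 3703850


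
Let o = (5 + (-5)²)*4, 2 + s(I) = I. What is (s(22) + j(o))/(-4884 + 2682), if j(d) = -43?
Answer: 23/2202 ≈ 0.010445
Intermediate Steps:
s(I) = -2 + I
o = 120 (o = (5 + 25)*4 = 30*4 = 120)
(s(22) + j(o))/(-4884 + 2682) = ((-2 + 22) - 43)/(-4884 + 2682) = (20 - 43)/(-2202) = -23*(-1/2202) = 23/2202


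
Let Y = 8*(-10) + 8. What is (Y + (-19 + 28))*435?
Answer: -27405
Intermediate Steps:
Y = -72 (Y = -80 + 8 = -72)
(Y + (-19 + 28))*435 = (-72 + (-19 + 28))*435 = (-72 + 9)*435 = -63*435 = -27405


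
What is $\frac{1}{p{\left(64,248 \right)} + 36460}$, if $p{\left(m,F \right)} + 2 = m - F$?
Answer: $\frac{1}{36274} \approx 2.7568 \cdot 10^{-5}$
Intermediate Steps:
$p{\left(m,F \right)} = -2 + m - F$ ($p{\left(m,F \right)} = -2 - \left(F - m\right) = -2 + m - F$)
$\frac{1}{p{\left(64,248 \right)} + 36460} = \frac{1}{\left(-2 + 64 - 248\right) + 36460} = \frac{1}{-186 + 36460} = \frac{1}{36274}$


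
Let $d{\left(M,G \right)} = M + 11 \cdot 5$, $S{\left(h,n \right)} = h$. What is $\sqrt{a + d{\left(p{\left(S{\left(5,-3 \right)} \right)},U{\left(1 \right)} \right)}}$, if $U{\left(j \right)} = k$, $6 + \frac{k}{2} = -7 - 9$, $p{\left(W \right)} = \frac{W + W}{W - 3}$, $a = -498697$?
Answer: $i \sqrt{498637} \approx 706.14 i$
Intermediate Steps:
$p{\left(W \right)} = \frac{2 W}{-3 + W}$
$k = -44$ ($k = -12 + 2 \left(-7 - 9\right) = -12 + 2 \left(-16\right) = -12 - 32 = -44$)
$U{\left(j \right)} = -44$
$d{\left(M,G \right)} = 55 + M$ ($d{\left(M,G \right)} = M + 55 = 55 + M$)
$\sqrt{a + d{\left(p{\left(S{\left(5,-3 \right)} \right)},U{\left(1 \right)} \right)}} = \sqrt{-498697 + \left(55 + 2 \cdot 5 \frac{1}{-3 + 5}\right)} = \sqrt{-498697 + \left(55 + 2 \cdot 5 \cdot \frac{1}{2}\right)} = \sqrt{-498697 + \left(55 + 5\right)} = \sqrt{-498697 + 60} = \sqrt{-498637} = i \sqrt{498637}$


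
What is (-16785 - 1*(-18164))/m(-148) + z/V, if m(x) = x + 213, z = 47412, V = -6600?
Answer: 100327/7150 ≈ 14.032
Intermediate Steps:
m(x) = 213 + x
(-16785 - 1*(-18164))/m(-148) + z/V = (-16785 - 1*(-18164))/(213 - 148) + 47412/(-6600) = (-16785 + 18164)/65 + 47412*(-1/6600) = 1379*(1/65) - 3951/550 = 1379/65 - 3951/550 = 100327/7150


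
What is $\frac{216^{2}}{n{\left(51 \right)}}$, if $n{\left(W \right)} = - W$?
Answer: $- \frac{15552}{17} \approx -914.82$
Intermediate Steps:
$\frac{216^{2}}{n{\left(51 \right)}} = \frac{216^{2}}{\left(-1\right) 51} = \frac{46656}{-51} = 46656 \left(- \frac{1}{51}\right) = - \frac{15552}{17}$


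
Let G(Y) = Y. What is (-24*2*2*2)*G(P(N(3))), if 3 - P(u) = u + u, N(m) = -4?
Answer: -2112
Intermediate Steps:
P(u) = 3 - 2*u (P(u) = 3 - (u + u) = 3 - 2*u)
(-24*2*2*2)*G(P(N(3))) = (-24*2*2*2)*(3 - 2*(-4)) = (-96*2)*(3 + 8) = -24*8*11 = -192*11 = -2112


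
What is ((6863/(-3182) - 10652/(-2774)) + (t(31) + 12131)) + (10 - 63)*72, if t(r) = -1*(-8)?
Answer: 36740439533/4413434 ≈ 8324.7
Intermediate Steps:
t(r) = 8
((6863/(-3182) - 10652/(-2774)) + (t(31) + 12131)) + (10 - 63)*72 = ((6863/(-3182) - 10652/(-2774)) + (8 + 12131)) + (10 - 63)*72 = ((6863*(-1/3182) - 10652*(-1/2774)) + 12139) - 53*72 = ((-6863/3182 + 5326/1387) + 12139) - 3816 = (7428351/4413434 + 12139) - 3816 = 53582103677/4413434 - 3816 = 36740439533/4413434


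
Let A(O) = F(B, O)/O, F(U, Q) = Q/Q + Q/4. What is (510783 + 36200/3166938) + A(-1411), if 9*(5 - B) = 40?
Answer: 4564920587002471/8937099036 ≈ 5.1078e+5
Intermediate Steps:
B = 5/9 (B = 5 - ⅑*40 = 5 - 40/9 = 5/9 ≈ 0.55556)
F(U, Q) = 1 + Q/4 (F(U, Q) = 1 + Q*(¼) = 1 + Q/4)
A(O) = (1 + O/4)/O
(510783 + 36200/3166938) + A(-1411) = (510783 + 36200/3166938) + (¼)*(4 - 1411)/(-1411) = (510783 + 36200*(1/3166938)) + (¼)*(-1/1411)*(-1407) = (510783 + 18100/1583469) + 1407/5644 = 808809064327/1583469 + 1407/5644 = 4564920587002471/8937099036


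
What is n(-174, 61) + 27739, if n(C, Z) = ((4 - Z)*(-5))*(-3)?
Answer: 26884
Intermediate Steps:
n(C, Z) = 60 - 15*Z (n(C, Z) = (-20 + 5*Z)*(-3) = 60 - 15*Z)
n(-174, 61) + 27739 = (60 - 15*61) + 27739 = (60 - 915) + 27739 = -855 + 27739 = 26884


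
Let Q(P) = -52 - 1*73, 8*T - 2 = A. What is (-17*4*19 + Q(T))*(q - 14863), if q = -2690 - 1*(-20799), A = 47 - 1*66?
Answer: -4599582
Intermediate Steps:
A = -19 (A = 47 - 66 = -19)
q = 18109 (q = -2690 + 20799 = 18109)
T = -17/8 (T = ¼ + (⅛)*(-19) = ¼ - 19/8 = -17/8 ≈ -2.1250)
Q(P) = -125 (Q(P) = -52 - 73 = -125)
(-17*4*19 + Q(T))*(q - 14863) = (-17*4*19 - 125)*(18109 - 14863) = (-68*19 - 125)*3246 = (-1292 - 125)*3246 = -1417*3246 = -4599582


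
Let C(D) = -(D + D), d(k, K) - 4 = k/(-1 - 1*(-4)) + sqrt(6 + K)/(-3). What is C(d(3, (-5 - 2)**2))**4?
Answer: 2046400/81 - 89600*sqrt(55)/27 ≈ 653.41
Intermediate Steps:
d(k, K) = 4 - sqrt(6 + K)/3 + k/3 (d(k, K) = 4 + (k/(-1 - 1*(-4)) + sqrt(6 + K)/(-3)) = 4 + (k/(-1 + 4) + sqrt(6 + K)*(-1/3)) = 4 + (k/3 - sqrt(6 + K)/3) = 4 + (-sqrt(6 + K)/3 + k/3) = 4 - sqrt(6 + K)/3 + k/3)
C(D) = -2*D
C(d(3, (-5 - 2)**2))**4 = (-2*(4 - sqrt(6 + (-5 - 2)**2)/3 + (1/3)*3))**4 = (-2*(4 - sqrt(6 + (-7)**2)/3 + 1))**4 = (-2*(4 - sqrt(6 + 49)/3 + 1))**4 = (-2*(4 - sqrt(55)/3 + 1))**4 = (-2*(5 - sqrt(55)/3))**4 = (-10 + 2*sqrt(55)/3)**4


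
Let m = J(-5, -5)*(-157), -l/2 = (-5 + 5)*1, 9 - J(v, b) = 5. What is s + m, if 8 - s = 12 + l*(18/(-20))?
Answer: -632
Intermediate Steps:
J(v, b) = 4 (J(v, b) = 9 - 1*5 = 9 - 5 = 4)
l = 0 (l = -2*(-5 + 5) = -0 = -2*0 = 0)
m = -628 (m = 4*(-157) = -628)
s = -4 (s = 8 - (12 + 0*(18/(-20))) = 8 - (12 + 0*(18*(-1/20))) = 8 - (12 + 0*(-9/10)) = 8 - (12 + 0) = 8 - 1*12 = 8 - 12 = -4)
s + m = -4 - 628 = -632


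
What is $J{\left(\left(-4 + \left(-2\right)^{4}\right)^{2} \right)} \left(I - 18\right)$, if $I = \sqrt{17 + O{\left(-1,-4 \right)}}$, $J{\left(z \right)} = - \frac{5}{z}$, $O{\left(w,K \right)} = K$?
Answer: $\frac{5}{8} - \frac{5 \sqrt{13}}{144} \approx 0.49981$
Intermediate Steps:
$I = \sqrt{13}$ ($I = \sqrt{17 - 4} = \sqrt{13} \approx 3.6056$)
$J{\left(\left(-4 + \left(-2\right)^{4}\right)^{2} \right)} \left(I - 18\right) = - \frac{5}{\left(-4 + \left(-2\right)^{4}\right)^{2}} \left(\sqrt{13} - 18\right) = - \frac{5}{\left(-4 + 16\right)^{2}} \left(-18 + \sqrt{13}\right) = - \frac{5}{12^{2}} \left(-18 + \sqrt{13}\right) = - \frac{5}{144} \left(-18 + \sqrt{13}\right) = \left(-5\right) \frac{1}{144} \left(-18 + \sqrt{13}\right) = - \frac{5 \left(-18 + \sqrt{13}\right)}{144} = \frac{5}{8} - \frac{5 \sqrt{13}}{144}$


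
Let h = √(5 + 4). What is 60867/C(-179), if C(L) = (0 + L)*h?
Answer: -20289/179 ≈ -113.35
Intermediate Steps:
h = 3 (h = √9 = 3)
C(L) = 3*L (C(L) = (0 + L)*3 = L*3 = 3*L)
60867/C(-179) = 60867/((3*(-179))) = 60867/(-537) = 60867*(-1/537) = -20289/179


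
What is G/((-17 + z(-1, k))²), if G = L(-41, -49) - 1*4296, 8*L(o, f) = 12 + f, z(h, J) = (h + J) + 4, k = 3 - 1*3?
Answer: -4915/224 ≈ -21.942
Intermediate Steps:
k = 0 (k = 3 - 3 = 0)
z(h, J) = 4 + J + h (z(h, J) = (J + h) + 4 = 4 + J + h)
L(o, f) = 3/2 + f/8 (L(o, f) = (12 + f)/8 = 3/2 + f/8)
G = -34405/8 (G = (3/2 + (⅛)*(-49)) - 1*4296 = (3/2 - 49/8) - 4296 = -37/8 - 4296 = -34405/8 ≈ -4300.6)
G/((-17 + z(-1, k))²) = -34405/(8*(-17 + (4 + 0 - 1))²) = -34405/(8*(-17 + 3)²) = -34405/(8*((-14)²)) = -34405/8/196 = -34405/8*1/196 = -4915/224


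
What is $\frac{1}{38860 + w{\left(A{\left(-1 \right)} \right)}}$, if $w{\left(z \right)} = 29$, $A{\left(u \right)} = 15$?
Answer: $\frac{1}{38889} \approx 2.5714 \cdot 10^{-5}$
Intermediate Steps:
$\frac{1}{38860 + w{\left(A{\left(-1 \right)} \right)}} = \frac{1}{38860 + 29} = \frac{1}{38889}$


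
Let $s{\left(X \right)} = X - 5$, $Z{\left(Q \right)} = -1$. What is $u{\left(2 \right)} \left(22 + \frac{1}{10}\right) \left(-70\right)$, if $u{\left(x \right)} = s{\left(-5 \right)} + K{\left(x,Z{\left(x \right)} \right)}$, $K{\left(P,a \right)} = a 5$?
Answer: $23205$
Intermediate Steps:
$s{\left(X \right)} = -5 + X$
$K{\left(P,a \right)} = 5 a$
$u{\left(x \right)} = -15$ ($u{\left(x \right)} = \left(-5 - 5\right) + 5 \left(-1\right) = -10 - 5 = -15$)
$u{\left(2 \right)} \left(22 + \frac{1}{10}\right) \left(-70\right) = - 15 \left(22 + \frac{1}{10}\right) \left(-70\right) = \left(-15\right) \frac{221}{10} \left(-70\right) = \left(- \frac{663}{2}\right) \left(-70\right) = 23205$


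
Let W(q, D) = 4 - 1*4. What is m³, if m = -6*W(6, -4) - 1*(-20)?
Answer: 8000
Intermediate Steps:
W(q, D) = 0 (W(q, D) = 4 - 4 = 0)
m = 20 (m = -6*0 - 1*(-20) = 0 + 20 = 20)
m³ = 20³ = 8000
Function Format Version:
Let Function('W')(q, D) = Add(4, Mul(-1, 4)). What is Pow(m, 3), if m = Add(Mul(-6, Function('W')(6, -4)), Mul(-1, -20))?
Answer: 8000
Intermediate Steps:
Function('W')(q, D) = 0 (Function('W')(q, D) = Add(4, -4) = 0)
m = 20 (m = Add(Mul(-6, 0), Mul(-1, -20)) = Add(0, 20) = 20)
Pow(m, 3) = Pow(20, 3) = 8000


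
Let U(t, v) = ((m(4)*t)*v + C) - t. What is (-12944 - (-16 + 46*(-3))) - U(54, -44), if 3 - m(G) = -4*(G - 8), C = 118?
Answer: -43742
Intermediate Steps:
m(G) = -29 + 4*G (m(G) = 3 - (-4)*(G - 8) = 3 - (-4)*(-8 + G) = 3 - (32 - 4*G) = 3 + (-32 + 4*G) = -29 + 4*G)
U(t, v) = 118 - t - 13*t*v (U(t, v) = (((-29 + 4*4)*t)*v + 118) - t = (((-29 + 16)*t)*v + 118) - t = ((-13*t)*v + 118) - t = (-13*t*v + 118) - t = (118 - 13*t*v) - t = 118 - t - 13*t*v)
(-12944 - (-16 + 46*(-3))) - U(54, -44) = (-12944 - (-16 + 46*(-3))) - (118 - 1*54 - 13*54*(-44)) = (-12944 - (-16 - 138)) - (118 - 54 + 30888) = (-12944 - 1*(-154)) - 1*30952 = (-12944 + 154) - 30952 = -12790 - 30952 = -43742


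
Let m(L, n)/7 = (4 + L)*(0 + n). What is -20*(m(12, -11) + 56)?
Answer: 23520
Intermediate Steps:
m(L, n) = 7*n*(4 + L) (m(L, n) = 7*((4 + L)*(0 + n)) = 7*((4 + L)*n) = 7*(n*(4 + L)) = 7*n*(4 + L))
-20*(m(12, -11) + 56) = -20*(7*(-11)*(4 + 12) + 56) = -20*(7*(-11)*16 + 56) = -20*(-1232 + 56) = -20*(-1176) = 23520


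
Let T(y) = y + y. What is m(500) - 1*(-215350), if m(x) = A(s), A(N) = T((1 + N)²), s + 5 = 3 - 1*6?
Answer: 215448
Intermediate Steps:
T(y) = 2*y
s = -8 (s = -5 + (3 - 1*6) = -5 + (3 - 6) = -5 - 3 = -8)
A(N) = 2*(1 + N)²
m(x) = 98 (m(x) = 2*(1 - 8)² = 2*(-7)² = 2*49 = 98)
m(500) - 1*(-215350) = 98 - 1*(-215350) = 98 + 215350 = 215448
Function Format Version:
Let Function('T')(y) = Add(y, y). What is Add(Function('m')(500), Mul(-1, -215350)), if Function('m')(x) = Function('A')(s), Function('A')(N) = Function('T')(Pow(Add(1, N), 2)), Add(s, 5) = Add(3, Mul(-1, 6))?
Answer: 215448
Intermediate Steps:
Function('T')(y) = Mul(2, y)
s = -8 (s = Add(-5, Add(3, Mul(-1, 6))) = Add(-5, Add(3, -6)) = Add(-5, -3) = -8)
Function('A')(N) = Mul(2, Pow(Add(1, N), 2))
Function('m')(x) = 98 (Function('m')(x) = Mul(2, Pow(Add(1, -8), 2)) = Mul(2, Pow(-7, 2)) = Mul(2, 49) = 98)
Add(Function('m')(500), Mul(-1, -215350)) = Add(98, Mul(-1, -215350)) = Add(98, 215350) = 215448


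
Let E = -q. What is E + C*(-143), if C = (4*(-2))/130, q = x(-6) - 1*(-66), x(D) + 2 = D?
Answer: -246/5 ≈ -49.200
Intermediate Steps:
x(D) = -2 + D
q = 58 (q = (-2 - 6) - 1*(-66) = -8 + 66 = 58)
C = -4/65 (C = -8*1/130 = -4/65 ≈ -0.061538)
E = -58 (E = -1*58 = -58)
E + C*(-143) = -58 - 4/65*(-143) = -58 + 44/5 = -246/5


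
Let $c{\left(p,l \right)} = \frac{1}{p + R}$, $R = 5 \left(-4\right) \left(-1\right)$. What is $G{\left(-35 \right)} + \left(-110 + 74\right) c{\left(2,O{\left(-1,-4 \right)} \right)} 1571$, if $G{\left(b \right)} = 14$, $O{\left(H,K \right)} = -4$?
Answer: $- \frac{28124}{11} \approx -2556.7$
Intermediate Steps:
$R = 20$ ($R = \left(-20\right) \left(-1\right) = 20$)
$c{\left(p,l \right)} = \frac{1}{20 + p}$ ($c{\left(p,l \right)} = \frac{1}{p + 20} = \frac{1}{20 + p}$)
$G{\left(-35 \right)} + \left(-110 + 74\right) c{\left(2,O{\left(-1,-4 \right)} \right)} 1571 = 14 + \frac{-110 + 74}{20 + 2} \cdot 1571 = 14 + - \frac{36}{22} \cdot 1571 = 14 + \left(-36\right) \frac{1}{22} \cdot 1571 = 14 - \frac{28278}{11} = - \frac{28124}{11}$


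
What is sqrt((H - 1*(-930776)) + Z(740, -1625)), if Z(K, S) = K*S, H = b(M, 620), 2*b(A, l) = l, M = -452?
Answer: 13*I*sqrt(1606) ≈ 520.97*I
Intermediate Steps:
b(A, l) = l/2
H = 310 (H = (1/2)*620 = 310)
sqrt((H - 1*(-930776)) + Z(740, -1625)) = sqrt((310 - 1*(-930776)) + 740*(-1625)) = sqrt((310 + 930776) - 1202500) = sqrt(931086 - 1202500) = sqrt(-271414) = 13*I*sqrt(1606)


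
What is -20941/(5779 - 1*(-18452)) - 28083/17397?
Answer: -116087750/46838523 ≈ -2.4785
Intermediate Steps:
-20941/(5779 - 1*(-18452)) - 28083/17397 = -20941/(5779 + 18452) - 28083*1/17397 = -20941/24231 - 9361/5799 = -116087750/46838523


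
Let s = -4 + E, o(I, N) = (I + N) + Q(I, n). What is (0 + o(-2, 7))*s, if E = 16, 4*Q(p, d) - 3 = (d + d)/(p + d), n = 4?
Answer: 81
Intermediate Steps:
Q(p, d) = 3/4 + d/(2*(d + p)) (Q(p, d) = 3/4 + ((d + d)/(p + d))/4 = 3/4 + ((2*d)/(d + p))/4 = 3/4 + (2*d/(d + p))/4 = 3/4 + d/(2*(d + p)))
o(I, N) = I + N + (20 + 3*I)/(4*(4 + I)) (o(I, N) = (I + N) + (3*I + 5*4)/(4*(4 + I)) = (I + N) + (3*I + 20)/(4*(4 + I)) = (I + N) + (20 + 3*I)/(4*(4 + I)) = I + N + (20 + 3*I)/(4*(4 + I)))
s = 12 (s = -4 + 16 = 12)
(0 + o(-2, 7))*s = (0 + (5 + (3/4)*(-2) + (4 - 2)*(-2 + 7))/(4 - 2))*12 = (0 + (5 - 3/2 + 2*5)/2)*12 = (0 + (5 - 3/2 + 10)/2)*12 = (0 + (1/2)*(27/2))*12 = (0 + 27/4)*12 = (27/4)*12 = 81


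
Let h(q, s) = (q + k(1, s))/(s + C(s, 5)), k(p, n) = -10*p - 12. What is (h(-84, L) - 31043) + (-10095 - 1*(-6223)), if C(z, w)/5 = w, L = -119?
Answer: -1640952/47 ≈ -34914.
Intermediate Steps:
k(p, n) = -12 - 10*p
C(z, w) = 5*w
h(q, s) = (-22 + q)/(25 + s) (h(q, s) = (q + (-12 - 10*1))/(s + 5*5) = (q + (-12 - 10))/(s + 25) = (q - 22)/(25 + s) = (-22 + q)/(25 + s))
(h(-84, L) - 31043) + (-10095 - 1*(-6223)) = ((-22 - 84)/(25 - 119) - 31043) + (-10095 - 1*(-6223)) = (-106/(-94) - 31043) + (-10095 + 6223) = (-1/94*(-106) - 31043) - 3872 = (53/47 - 31043) - 3872 = -1458968/47 - 3872 = -1640952/47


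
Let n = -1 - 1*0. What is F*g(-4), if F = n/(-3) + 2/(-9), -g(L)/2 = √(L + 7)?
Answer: -2*√3/9 ≈ -0.38490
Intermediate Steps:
n = -1 (n = -1 + 0 = -1)
g(L) = -2*√(7 + L) (g(L) = -2*√(L + 7) = -2*√(7 + L))
F = ⅑ (F = -1/(-3) + 2/(-9) = -1*(-⅓) + 2*(-⅑) = ⅓ - 2/9 = ⅑ ≈ 0.11111)
F*g(-4) = (-2*√(7 - 4))/9 = (-2*√3)/9 = -2*√3/9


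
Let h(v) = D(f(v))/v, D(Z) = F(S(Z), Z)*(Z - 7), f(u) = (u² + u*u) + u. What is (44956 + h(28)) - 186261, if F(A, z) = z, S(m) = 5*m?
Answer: -50732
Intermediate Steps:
f(u) = u + 2*u² (f(u) = (u² + u²) + u = 2*u² + u = u + 2*u²)
D(Z) = Z*(-7 + Z) (D(Z) = Z*(Z - 7) = Z*(-7 + Z))
h(v) = (1 + 2*v)*(-7 + v*(1 + 2*v)) (h(v) = ((v*(1 + 2*v))*(-7 + v*(1 + 2*v)))/v = (v*(1 + 2*v)*(-7 + v*(1 + 2*v)))/v = (1 + 2*v)*(-7 + v*(1 + 2*v)))
(44956 + h(28)) - 186261 = (44956 + (1 + 2*28)*(-7 + 28*(1 + 2*28))) - 186261 = (44956 + (1 + 56)*(-7 + 28*(1 + 56))) - 186261 = (44956 + 57*(-7 + 28*57)) - 186261 = (44956 + 57*(-7 + 1596)) - 186261 = (44956 + 57*1589) - 186261 = (44956 + 90573) - 186261 = 135529 - 186261 = -50732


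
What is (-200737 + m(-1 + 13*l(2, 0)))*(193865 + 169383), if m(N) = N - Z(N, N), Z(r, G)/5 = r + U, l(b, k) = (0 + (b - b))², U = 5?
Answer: -72924941984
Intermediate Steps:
l(b, k) = 0 (l(b, k) = (0 + 0)² = 0² = 0)
Z(r, G) = 25 + 5*r (Z(r, G) = 5*(r + 5) = 5*(5 + r) = 25 + 5*r)
m(N) = -25 - 4*N (m(N) = N - (25 + 5*N) = N + (-25 - 5*N) = -25 - 4*N)
(-200737 + m(-1 + 13*l(2, 0)))*(193865 + 169383) = (-200737 + (-25 - 4*(-1 + 13*0)))*(193865 + 169383) = (-200737 + (-25 - 4*(-1 + 0)))*363248 = (-200737 + (-25 - 4*(-1)))*363248 = (-200737 + (-25 + 4))*363248 = (-200737 - 21)*363248 = -200758*363248 = -72924941984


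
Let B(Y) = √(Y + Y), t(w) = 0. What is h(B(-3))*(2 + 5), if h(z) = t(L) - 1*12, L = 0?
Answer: -84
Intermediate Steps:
B(Y) = √2*√Y (B(Y) = √(2*Y) = √2*√Y)
h(z) = -12 (h(z) = 0 - 1*12 = 0 - 12 = -12)
h(B(-3))*(2 + 5) = -12*(2 + 5) = -12*7 = -84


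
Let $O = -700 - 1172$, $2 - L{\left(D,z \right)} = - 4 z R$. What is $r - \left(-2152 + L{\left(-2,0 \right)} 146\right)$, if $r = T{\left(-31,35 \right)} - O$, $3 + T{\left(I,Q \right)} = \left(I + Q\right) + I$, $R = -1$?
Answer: $3702$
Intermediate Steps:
$L{\left(D,z \right)} = 2 - 4 z$ ($L{\left(D,z \right)} = 2 - - 4 z \left(-1\right) = 2 - 4 z$)
$O = -1872$ ($O = -700 - 1172 = -1872$)
$T{\left(I,Q \right)} = -3 + Q + 2 I$ ($T{\left(I,Q \right)} = -3 + \left(\left(I + Q\right) + I\right) = -3 + \left(Q + 2 I\right) = -3 + Q + 2 I$)
$r = 1842$ ($r = \left(-3 + 35 + 2 \left(-31\right)\right) - -1872 = \left(-3 + 35 - 62\right) + 1872 = -30 + 1872 = 1842$)
$r - \left(-2152 + L{\left(-2,0 \right)} 146\right) = 1842 - \left(-2152 + \left(2 - 0\right) 146\right) = 1842 - \left(-2152 + \left(2 + 0\right) 146\right) = 1842 - \left(-2152 + 2 \cdot 146\right) = 1842 - \left(-2152 + 292\right) = 1842 - -1860 = 1842 + 1860 = 3702$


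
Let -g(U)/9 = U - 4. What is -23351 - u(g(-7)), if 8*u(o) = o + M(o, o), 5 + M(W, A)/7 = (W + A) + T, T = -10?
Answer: -47047/2 ≈ -23524.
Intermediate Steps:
g(U) = 36 - 9*U (g(U) = -9*(U - 4) = -9*(-4 + U) = 36 - 9*U)
M(W, A) = -105 + 7*A + 7*W (M(W, A) = -35 + 7*((W + A) - 10) = -35 + 7*((A + W) - 10) = -35 + 7*(-10 + A + W) = -35 + (-70 + 7*A + 7*W) = -105 + 7*A + 7*W)
u(o) = -105/8 + 15*o/8 (u(o) = (o + (-105 + 7*o + 7*o))/8 = (o + (-105 + 14*o))/8 = (-105 + 15*o)/8 = -105/8 + 15*o/8)
-23351 - u(g(-7)) = -23351 - (-105/8 + 15*(36 - 9*(-7))/8) = -23351 - (-105/8 + 15*(36 + 63)/8) = -23351 - (-105/8 + (15/8)*99) = -23351 - (-105/8 + 1485/8) = -23351 - 1*345/2 = -23351 - 345/2 = -47047/2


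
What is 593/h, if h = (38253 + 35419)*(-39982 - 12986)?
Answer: -593/3902258496 ≈ -1.5196e-7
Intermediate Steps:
h = -3902258496 (h = 73672*(-52968) = -3902258496)
593/h = 593/(-3902258496) = 593*(-1/3902258496) = -593/3902258496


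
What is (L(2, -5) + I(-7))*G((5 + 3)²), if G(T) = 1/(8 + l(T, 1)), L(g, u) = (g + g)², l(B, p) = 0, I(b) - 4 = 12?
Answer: 4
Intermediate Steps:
I(b) = 16 (I(b) = 4 + 12 = 16)
L(g, u) = 4*g² (L(g, u) = (2*g)² = 4*g²)
G(T) = ⅛ (G(T) = 1/(8 + 0) = 1/8 = ⅛)
(L(2, -5) + I(-7))*G((5 + 3)²) = (4*2² + 16)*(⅛) = (4*4 + 16)*(⅛) = (16 + 16)*(⅛) = 32*(⅛) = 4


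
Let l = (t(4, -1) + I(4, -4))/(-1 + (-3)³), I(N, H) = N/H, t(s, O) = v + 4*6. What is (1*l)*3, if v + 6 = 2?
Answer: -57/28 ≈ -2.0357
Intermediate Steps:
v = -4 (v = -6 + 2 = -4)
t(s, O) = 20 (t(s, O) = -4 + 4*6 = -4 + 24 = 20)
l = -19/28 (l = (20 + 4/(-4))/(-1 + (-3)³) = (20 + 4*(-¼))/(-1 - 27) = (20 - 1)/(-28) = 19*(-1/28) = -19/28 ≈ -0.67857)
(1*l)*3 = (1*(-19/28))*3 = -19/28*3 = -57/28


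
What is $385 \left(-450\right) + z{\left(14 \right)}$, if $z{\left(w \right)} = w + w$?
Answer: $-173222$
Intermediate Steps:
$z{\left(w \right)} = 2 w$
$385 \left(-450\right) + z{\left(14 \right)} = 385 \left(-450\right) + 2 \cdot 14 = -173250 + 28 = -173222$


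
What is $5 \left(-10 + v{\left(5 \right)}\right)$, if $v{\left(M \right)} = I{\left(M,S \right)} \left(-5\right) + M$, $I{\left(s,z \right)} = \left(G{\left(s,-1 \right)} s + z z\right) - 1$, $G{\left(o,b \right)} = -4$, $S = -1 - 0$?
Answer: $475$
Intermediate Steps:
$S = -1$ ($S = -1 + 0 = -1$)
$I{\left(s,z \right)} = -1 + z^{2} - 4 s$ ($I{\left(s,z \right)} = \left(- 4 s + z z\right) - 1 = \left(- 4 s + z^{2}\right) - 1 = \left(z^{2} - 4 s\right) - 1 = -1 + z^{2} - 4 s$)
$v{\left(M \right)} = 21 M$ ($v{\left(M \right)} = \left(-1 + \left(-1\right)^{2} - 4 M\right) \left(-5\right) + M = \left(-1 + 1 - 4 M\right) \left(-5\right) + M = - 4 M \left(-5\right) + M = 20 M + M = 21 M$)
$5 \left(-10 + v{\left(5 \right)}\right) = 5 \left(-10 + 21 \cdot 5\right) = 5 \left(-10 + 105\right) = 5 \cdot 95 = 475$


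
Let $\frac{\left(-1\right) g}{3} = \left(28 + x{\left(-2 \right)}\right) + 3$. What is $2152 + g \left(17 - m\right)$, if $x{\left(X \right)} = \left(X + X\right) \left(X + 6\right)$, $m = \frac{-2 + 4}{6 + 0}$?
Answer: $1402$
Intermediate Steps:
$m = \frac{1}{3}$ ($m = \frac{2}{6} = 2 \cdot \frac{1}{6} = \frac{1}{3} \approx 0.33333$)
$x{\left(X \right)} = 2 X \left(6 + X\right)$
$g = -45$ ($g = - 3 \left(\left(28 + 2 \left(-2\right) \left(6 - 2\right)\right) + 3\right) = - 3 \left(\left(28 + 2 \left(-2\right) 4\right) + 3\right) = - 3 \left(\left(28 - 16\right) + 3\right) = - 3 \left(12 + 3\right) = \left(-3\right) 15 = -45$)
$2152 + g \left(17 - m\right) = 2152 - 45 \left(17 - \frac{1}{3}\right) = 2152 - 750 = 1402$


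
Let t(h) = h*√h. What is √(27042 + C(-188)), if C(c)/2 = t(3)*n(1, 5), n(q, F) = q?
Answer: √(27042 + 6*√3) ≈ 164.48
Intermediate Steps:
t(h) = h^(3/2)
C(c) = 6*√3 (C(c) = 2*(3^(3/2)*1) = 2*((3*√3)*1) = 2*(3*√3) = 6*√3)
√(27042 + C(-188)) = √(27042 + 6*√3)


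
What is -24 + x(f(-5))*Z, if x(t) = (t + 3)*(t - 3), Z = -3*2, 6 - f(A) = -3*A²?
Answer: -39336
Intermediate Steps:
f(A) = 6 + 3*A² (f(A) = 6 - (-3)*A² = 6 + 3*A²)
Z = -6
x(t) = (-3 + t)*(3 + t) (x(t) = (3 + t)*(-3 + t) = (-3 + t)*(3 + t))
-24 + x(f(-5))*Z = -24 + (-9 + (6 + 3*(-5)²)²)*(-6) = -24 + (-9 + (6 + 3*25)²)*(-6) = -24 + (-9 + (6 + 75)²)*(-6) = -24 + (-9 + 81²)*(-6) = -24 + (-9 + 6561)*(-6) = -24 + 6552*(-6) = -24 - 39312 = -39336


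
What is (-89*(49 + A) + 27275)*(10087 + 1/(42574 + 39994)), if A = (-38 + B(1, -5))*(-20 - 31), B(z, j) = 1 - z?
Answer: -15571214444232/10321 ≈ -1.5087e+9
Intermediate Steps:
A = 1938 (A = (-38 + (1 - 1*1))*(-20 - 31) = (-38 + (1 - 1))*(-51) = (-38 + 0)*(-51) = -38*(-51) = 1938)
(-89*(49 + A) + 27275)*(10087 + 1/(42574 + 39994)) = (-89*(49 + 1938) + 27275)*(10087 + 1/(42574 + 39994)) = (-89*1987 + 27275)*(10087 + 1/82568) = (-176843 + 27275)*(10087 + 1/82568) = -149568*832863417/82568 = -15571214444232/10321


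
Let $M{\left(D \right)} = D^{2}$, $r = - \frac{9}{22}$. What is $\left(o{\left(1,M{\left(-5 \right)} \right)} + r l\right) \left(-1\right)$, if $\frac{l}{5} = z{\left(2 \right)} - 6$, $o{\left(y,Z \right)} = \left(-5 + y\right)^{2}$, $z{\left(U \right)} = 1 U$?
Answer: $- \frac{266}{11} \approx -24.182$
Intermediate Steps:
$z{\left(U \right)} = U$
$r = - \frac{9}{22}$ ($r = \left(-9\right) \frac{1}{22} = - \frac{9}{22} \approx -0.40909$)
$l = -20$ ($l = 5 \left(2 - 6\right) = 5 \left(-4\right) = -20$)
$\left(o{\left(1,M{\left(-5 \right)} \right)} + r l\right) \left(-1\right) = \left(\left(-5 + 1\right)^{2} - - \frac{90}{11}\right) \left(-1\right) = \left(\left(-4\right)^{2} + \frac{90}{11}\right) \left(-1\right) = \left(16 + \frac{90}{11}\right) \left(-1\right) = \frac{266}{11} \left(-1\right) = - \frac{266}{11}$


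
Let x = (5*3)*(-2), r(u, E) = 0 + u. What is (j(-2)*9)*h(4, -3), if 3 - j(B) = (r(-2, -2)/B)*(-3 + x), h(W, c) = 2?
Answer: 648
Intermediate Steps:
r(u, E) = u
x = -30 (x = 15*(-2) = -30)
j(B) = 3 - 66/B (j(B) = 3 - (-2/B)*(-3 - 30) = 3 - (-2/B)*(-33) = 3 - 66/B)
(j(-2)*9)*h(4, -3) = ((3 - 66/(-2))*9)*2 = ((3 - 66*(-½))*9)*2 = ((3 + 33)*9)*2 = (36*9)*2 = 324*2 = 648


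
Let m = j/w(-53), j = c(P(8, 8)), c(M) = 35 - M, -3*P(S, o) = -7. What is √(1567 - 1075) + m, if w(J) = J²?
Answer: 98/8427 + 2*√123 ≈ 22.193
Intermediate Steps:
P(S, o) = 7/3 (P(S, o) = -⅓*(-7) = 7/3)
j = 98/3 (j = 35 - 1*7/3 = 35 - 7/3 = 98/3 ≈ 32.667)
m = 98/8427 (m = 98/(3*((-53)²)) = (98/3)/2809 = (98/3)*(1/2809) = 98/8427 ≈ 0.011629)
√(1567 - 1075) + m = √(1567 - 1075) + 98/8427 = √492 + 98/8427 = 2*√123 + 98/8427 = 98/8427 + 2*√123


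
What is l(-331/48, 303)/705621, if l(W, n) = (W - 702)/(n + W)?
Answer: -4861/1432713039 ≈ -3.3929e-6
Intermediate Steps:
l(W, n) = (-702 + W)/(W + n)
l(-331/48, 303)/705621 = ((-702 - 331/48)/(-331/48 + 303))/705621 = ((-702 - 331*1/48)/(-331*1/48 + 303))*(1/705621) = ((-702 - 331/48)/(-331/48 + 303))*(1/705621) = (-34027/48/(14213/48))*(1/705621) = ((48/14213)*(-34027/48))*(1/705621) = -34027/14213*1/705621 = -4861/1432713039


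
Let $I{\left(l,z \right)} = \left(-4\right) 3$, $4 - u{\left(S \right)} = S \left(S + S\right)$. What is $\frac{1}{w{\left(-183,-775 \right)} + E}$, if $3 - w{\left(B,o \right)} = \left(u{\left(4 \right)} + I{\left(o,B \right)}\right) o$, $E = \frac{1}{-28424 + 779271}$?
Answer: $- \frac{750847}{23274004458} \approx -3.2261 \cdot 10^{-5}$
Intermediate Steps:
$E = \frac{1}{750847} \approx 1.3318 \cdot 10^{-6}$
$u{\left(S \right)} = 4 - 2 S^{2}$ ($u{\left(S \right)} = 4 - S \left(S + S\right) = 4 - S 2 S = 4 - 2 S^{2}$)
$I{\left(l,z \right)} = -12$
$w{\left(B,o \right)} = 3 + 40 o$ ($w{\left(B,o \right)} = 3 - \left(\left(4 - 2 \cdot 4^{2}\right) - 12\right) o = 3 - \left(\left(4 - 32\right) - 12\right) o = 3 - \left(-28 - 12\right) o = 3 - - 40 o = 3 + 40 o$)
$\frac{1}{w{\left(-183,-775 \right)} + E} = \frac{1}{\left(3 + 40 \left(-775\right)\right) + \frac{1}{750847}} = \frac{1}{\left(3 - 31000\right) + \frac{1}{750847}} = \frac{1}{-30997 + \frac{1}{750847}} = \frac{1}{- \frac{23274004458}{750847}} = - \frac{750847}{23274004458}$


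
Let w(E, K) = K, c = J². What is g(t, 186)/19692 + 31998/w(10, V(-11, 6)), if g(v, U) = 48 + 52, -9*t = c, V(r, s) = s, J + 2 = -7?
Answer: 26254384/4923 ≈ 5333.0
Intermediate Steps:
J = -9 (J = -2 - 7 = -9)
c = 81 (c = (-9)² = 81)
t = -9 (t = -⅑*81 = -9)
g(v, U) = 100
g(t, 186)/19692 + 31998/w(10, V(-11, 6)) = 100/19692 + 31998/6 = 100*(1/19692) + 31998*(⅙) = 25/4923 + 5333 = 26254384/4923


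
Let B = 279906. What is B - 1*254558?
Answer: 25348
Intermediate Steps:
B - 1*254558 = 279906 - 1*254558 = 279906 - 254558 = 25348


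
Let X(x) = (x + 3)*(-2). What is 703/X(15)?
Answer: -703/36 ≈ -19.528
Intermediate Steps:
X(x) = -6 - 2*x (X(x) = (3 + x)*(-2) = -6 - 2*x)
703/X(15) = 703/(-6 - 2*15) = 703/(-6 - 30) = 703/(-36) = 703*(-1/36) = -703/36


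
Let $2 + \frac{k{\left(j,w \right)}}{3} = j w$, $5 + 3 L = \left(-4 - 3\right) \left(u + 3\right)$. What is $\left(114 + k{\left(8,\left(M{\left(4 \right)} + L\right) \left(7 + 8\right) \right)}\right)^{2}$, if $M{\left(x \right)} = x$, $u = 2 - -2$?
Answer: $24324624$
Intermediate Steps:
$u = 4$ ($u = 2 + 2 = 4$)
$L = -18$ ($L = - \frac{5}{3} + \frac{\left(-4 - 3\right) \left(4 + 3\right)}{3} = - \frac{5}{3} + \frac{\left(-7\right) 7}{3} = - \frac{5}{3} + \frac{1}{3} \left(-49\right) = - \frac{5}{3} - \frac{49}{3} = -18$)
$k{\left(j,w \right)} = -6 + 3 j w$
$\left(114 + k{\left(8,\left(M{\left(4 \right)} + L\right) \left(7 + 8\right) \right)}\right)^{2} = \left(114 + \left(-6 + 3 \cdot 8 \left(4 - 18\right) \left(7 + 8\right)\right)\right)^{2} = \left(114 + \left(-6 + 3 \cdot 8 \left(\left(-14\right) 15\right)\right)\right)^{2} = \left(114 + \left(-6 + 3 \cdot 8 \left(-210\right)\right)\right)^{2} = \left(114 - 5046\right)^{2} = \left(-4932\right)^{2} = 24324624$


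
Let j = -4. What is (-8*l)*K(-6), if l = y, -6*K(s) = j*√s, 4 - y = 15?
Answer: 176*I*√6/3 ≈ 143.7*I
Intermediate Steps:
y = -11 (y = 4 - 1*15 = 4 - 15 = -11)
K(s) = 2*√s/3 (K(s) = -(-2)*√s/3 = 2*√s/3)
l = -11
(-8*l)*K(-6) = (-8*(-11))*(2*√(-6)/3) = 88*(2*(I*√6)/3) = 88*(2*I*√6/3) = 176*I*√6/3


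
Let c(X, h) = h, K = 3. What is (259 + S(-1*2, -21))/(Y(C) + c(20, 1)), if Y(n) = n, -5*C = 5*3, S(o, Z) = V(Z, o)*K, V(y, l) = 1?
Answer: -131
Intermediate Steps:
S(o, Z) = 3 (S(o, Z) = 1*3 = 3)
C = -3 ≈ -3.0000
(259 + S(-1*2, -21))/(Y(C) + c(20, 1)) = (259 + 3)/(-3 + 1) = 262/(-2) = 262*(-1/2) = -131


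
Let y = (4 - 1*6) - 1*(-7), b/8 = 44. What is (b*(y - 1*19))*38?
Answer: -187264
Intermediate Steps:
b = 352 (b = 8*44 = 352)
y = 5 (y = (4 - 6) + 7 = -2 + 7 = 5)
(b*(y - 1*19))*38 = (352*(5 - 1*19))*38 = (352*(5 - 19))*38 = (352*(-14))*38 = -4928*38 = -187264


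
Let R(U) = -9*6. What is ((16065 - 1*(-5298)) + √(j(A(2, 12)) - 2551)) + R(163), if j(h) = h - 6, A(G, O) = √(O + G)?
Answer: 21309 + √(-2557 + √14) ≈ 21309.0 + 50.53*I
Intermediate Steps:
A(G, O) = √(G + O)
j(h) = -6 + h
R(U) = -54
((16065 - 1*(-5298)) + √(j(A(2, 12)) - 2551)) + R(163) = ((16065 - 1*(-5298)) + √((-6 + √(2 + 12)) - 2551)) - 54 = ((16065 + 5298) + √((-6 + √14) - 2551)) - 54 = (21363 + √(-2557 + √14)) - 54 = 21309 + √(-2557 + √14)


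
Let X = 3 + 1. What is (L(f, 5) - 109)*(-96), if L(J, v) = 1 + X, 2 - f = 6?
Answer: 9984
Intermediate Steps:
f = -4 (f = 2 - 1*6 = 2 - 6 = -4)
X = 4
L(J, v) = 5 (L(J, v) = 1 + 4 = 5)
(L(f, 5) - 109)*(-96) = (5 - 109)*(-96) = -104*(-96) = 9984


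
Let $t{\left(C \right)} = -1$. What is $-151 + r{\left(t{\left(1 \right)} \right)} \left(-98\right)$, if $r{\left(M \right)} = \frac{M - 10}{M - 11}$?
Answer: $- \frac{1445}{6} \approx -240.83$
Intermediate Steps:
$r{\left(M \right)} = \frac{-10 + M}{-11 + M}$
$-151 + r{\left(t{\left(1 \right)} \right)} \left(-98\right) = -151 + \frac{-10 - 1}{-11 - 1} \left(-98\right) = -151 + \frac{1}{-12} \left(-11\right) \left(-98\right) = -151 + \left(- \frac{1}{12}\right) \left(-11\right) \left(-98\right) = -151 + \frac{11}{12} \left(-98\right) = -151 - \frac{539}{6} = - \frac{1445}{6}$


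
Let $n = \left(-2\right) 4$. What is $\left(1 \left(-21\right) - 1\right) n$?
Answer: $176$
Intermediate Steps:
$n = -8$
$\left(1 \left(-21\right) - 1\right) n = \left(1 \left(-21\right) - 1\right) \left(-8\right) = \left(-21 - 1\right) \left(-8\right) = \left(-22\right) \left(-8\right) = 176$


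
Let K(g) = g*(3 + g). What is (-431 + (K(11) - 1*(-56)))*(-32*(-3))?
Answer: -21216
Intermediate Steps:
(-431 + (K(11) - 1*(-56)))*(-32*(-3)) = (-431 + (11*(3 + 11) - 1*(-56)))*(-32*(-3)) = (-431 + (11*14 + 56))*96 = (-431 + (154 + 56))*96 = (-431 + 210)*96 = -221*96 = -21216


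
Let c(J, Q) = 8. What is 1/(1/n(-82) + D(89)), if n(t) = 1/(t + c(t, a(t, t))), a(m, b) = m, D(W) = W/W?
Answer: -1/73 ≈ -0.013699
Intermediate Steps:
D(W) = 1
n(t) = 1/(8 + t) (n(t) = 1/(t + 8) = 1/(8 + t))
1/(1/n(-82) + D(89)) = 1/(1/(1/(8 - 82)) + 1) = 1/(1/(1/(-74)) + 1) = 1/(1/(-1/74) + 1) = 1/(-74 + 1) = 1/(-73) = -1/73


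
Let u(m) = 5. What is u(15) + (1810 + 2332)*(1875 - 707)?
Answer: 4837861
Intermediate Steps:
u(15) + (1810 + 2332)*(1875 - 707) = 5 + (1810 + 2332)*(1875 - 707) = 5 + 4142*1168 = 5 + 4837856 = 4837861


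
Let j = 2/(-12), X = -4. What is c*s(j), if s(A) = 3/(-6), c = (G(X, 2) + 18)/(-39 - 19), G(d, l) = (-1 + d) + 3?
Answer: 4/29 ≈ 0.13793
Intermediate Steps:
G(d, l) = 2 + d
c = -8/29 (c = ((2 - 4) + 18)/(-39 - 19) = (-2 + 18)/(-58) = 16*(-1/58) = -8/29 ≈ -0.27586)
j = -⅙ (j = 2*(-1/12) = -⅙ ≈ -0.16667)
s(A) = -½ (s(A) = 3*(-⅙) = -½)
c*s(j) = -8/29*(-½) = 4/29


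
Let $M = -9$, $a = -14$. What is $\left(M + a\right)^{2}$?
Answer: $529$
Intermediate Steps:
$\left(M + a\right)^{2} = \left(-9 - 14\right)^{2} = \left(-23\right)^{2} = 529$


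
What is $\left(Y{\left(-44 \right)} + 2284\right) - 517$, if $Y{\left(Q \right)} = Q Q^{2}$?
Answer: $-83417$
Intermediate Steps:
$Y{\left(Q \right)} = Q^{3}$
$\left(Y{\left(-44 \right)} + 2284\right) - 517 = \left(\left(-44\right)^{3} + 2284\right) - 517 = \left(-85184 + 2284\right) - 517 = -82900 - 517 = -83417$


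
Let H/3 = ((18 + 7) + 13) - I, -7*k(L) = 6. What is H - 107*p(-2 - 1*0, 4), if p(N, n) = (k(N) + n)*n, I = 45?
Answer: -9563/7 ≈ -1366.1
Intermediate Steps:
k(L) = -6/7 (k(L) = -⅐*6 = -6/7)
p(N, n) = n*(-6/7 + n) (p(N, n) = (-6/7 + n)*n = n*(-6/7 + n))
H = -21 (H = 3*(((18 + 7) + 13) - 1*45) = 3*((25 + 13) - 45) = 3*(38 - 45) = 3*(-7) = -21)
H - 107*p(-2 - 1*0, 4) = -21 - 107*4*(-6 + 7*4)/7 = -21 - 107*4*(-6 + 28)/7 = -21 - 107*4*22/7 = -21 - 107*88/7 = -21 - 9416/7 = -9563/7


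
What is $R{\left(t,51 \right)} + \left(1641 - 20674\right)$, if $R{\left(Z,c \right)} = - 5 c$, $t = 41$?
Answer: $-19288$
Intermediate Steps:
$R{\left(t,51 \right)} + \left(1641 - 20674\right) = \left(-5\right) 51 + \left(1641 - 20674\right) = -255 - 19033 = -19288$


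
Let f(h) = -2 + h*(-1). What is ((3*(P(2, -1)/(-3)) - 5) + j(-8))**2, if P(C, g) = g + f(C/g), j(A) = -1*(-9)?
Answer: 25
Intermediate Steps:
j(A) = 9
f(h) = -2 - h
P(C, g) = -2 + g - C/g (P(C, g) = g + (-2 - C/g) = -2 + g - C/g)
((3*(P(2, -1)/(-3)) - 5) + j(-8))**2 = ((3*((-2 - 1 - 1*2/(-1))/(-3)) - 5) + 9)**2 = ((3*((-2 - 1 - 1*2*(-1))*(-1/3)) - 5) + 9)**2 = ((3*((-2 - 1 + 2)*(-1/3)) - 5) + 9)**2 = ((3*(-1*(-1/3)) - 5) + 9)**2 = ((3*(1/3) - 5) + 9)**2 = ((1 - 5) + 9)**2 = (-4 + 9)**2 = 5**2 = 25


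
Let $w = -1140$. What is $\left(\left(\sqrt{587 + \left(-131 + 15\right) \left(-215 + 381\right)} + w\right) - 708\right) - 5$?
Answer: $-1853 + 7 i \sqrt{381} \approx -1853.0 + 136.63 i$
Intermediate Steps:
$\left(\left(\sqrt{587 + \left(-131 + 15\right) \left(-215 + 381\right)} + w\right) - 708\right) - 5 = \left(\left(\sqrt{587 + \left(-131 + 15\right) \left(-215 + 381\right)} - 1140\right) - 708\right) - 5 = \left(\left(\sqrt{587 - 19256} - 1140\right) - 708\right) - 5 = \left(\left(\sqrt{-18669} - 1140\right) - 708\right) - 5 = \left(\left(7 i \sqrt{381} - 1140\right) - 708\right) - 5 = \left(\left(-1140 + 7 i \sqrt{381}\right) - 708\right) - 5 = \left(-1848 + 7 i \sqrt{381}\right) - 5 = -1853 + 7 i \sqrt{381}$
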